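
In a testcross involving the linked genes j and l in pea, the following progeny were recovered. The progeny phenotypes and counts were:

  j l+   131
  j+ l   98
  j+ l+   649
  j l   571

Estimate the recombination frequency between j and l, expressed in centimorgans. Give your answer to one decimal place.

The two most frequent classes, j+ l+ (649) and j l (571), are the parental types, so the F1 was j+ l+ / j l.
The recombinant classes are j+ l and j l+: 98 + 131 = 229.
Recombination frequency = 229/1449 = 0.1580 ≈ 15.8%, i.e. 15.8 centimorgans.

15.8 centimorgans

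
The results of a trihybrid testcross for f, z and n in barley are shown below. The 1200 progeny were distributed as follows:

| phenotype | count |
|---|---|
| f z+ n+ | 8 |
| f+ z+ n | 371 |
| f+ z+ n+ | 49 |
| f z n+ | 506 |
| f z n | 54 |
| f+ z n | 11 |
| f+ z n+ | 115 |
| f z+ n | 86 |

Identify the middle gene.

The two most frequent reciprocal classes, f+ z+ n and f z n+, are the parental types, so the F1 was f+ z+ n / f z n+.
The two rarest classes, f+ z n and f z+ n+, are the double crossovers. Comparing them with the parentals, only the z allele has switched, so z is the middle locus and the order is n – z – f.

z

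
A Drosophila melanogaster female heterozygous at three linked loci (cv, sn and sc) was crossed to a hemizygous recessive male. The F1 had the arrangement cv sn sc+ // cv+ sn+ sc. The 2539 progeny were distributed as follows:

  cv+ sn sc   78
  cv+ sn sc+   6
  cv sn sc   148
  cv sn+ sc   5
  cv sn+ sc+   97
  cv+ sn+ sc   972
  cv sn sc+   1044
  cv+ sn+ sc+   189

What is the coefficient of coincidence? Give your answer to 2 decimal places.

0.43

The two rarest classes, cv+ sn sc+ and cv sn+ sc, are the double crossovers. Comparing them with the parentals, only the cv allele has switched, so cv is the middle locus and the order is sc – cv – sn.
sc–cv: (337 + 11)/2539 = 0.1371; cv–sn: (175 + 11)/2539 = 0.0733.
Expected DCO frequency = 0.1371 × 0.0733 ≈ 0.01005; observed = 11/2539 ≈ 0.00433.
Coefficient of coincidence = 0.00433/0.01005 ≈ 0.43.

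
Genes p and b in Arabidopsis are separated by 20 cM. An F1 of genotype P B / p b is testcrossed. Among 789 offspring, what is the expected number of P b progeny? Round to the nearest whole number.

79

A map distance of 20 cM corresponds to a recombination frequency of 0.200.
The F1 is P B / p b, so P b is a recombinant gamete class with expected frequency r/2 = 0.200/2 = 0.1000.
Expected number = 0.1000 × 789 = 78.90 ≈ 79.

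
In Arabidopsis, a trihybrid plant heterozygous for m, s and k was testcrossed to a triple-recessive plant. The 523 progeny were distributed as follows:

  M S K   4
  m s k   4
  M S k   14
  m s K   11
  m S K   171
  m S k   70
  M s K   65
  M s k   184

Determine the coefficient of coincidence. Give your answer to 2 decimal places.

The two most frequent reciprocal classes, M s k and m S K, are the parental types, so the F1 was M s k / m S K.
The two rarest classes, m s k and M S K, are the double crossovers. Comparing them with the parentals, only the m allele has switched, so m is the middle locus and the order is s – m – k.
s–m: (25 + 8)/523 = 0.0631; m–k: (135 + 8)/523 = 0.2734.
Expected DCO frequency = 0.0631 × 0.2734 ≈ 0.01725; observed = 8/523 ≈ 0.01530.
Coefficient of coincidence = 0.01530/0.01725 ≈ 0.89.

0.89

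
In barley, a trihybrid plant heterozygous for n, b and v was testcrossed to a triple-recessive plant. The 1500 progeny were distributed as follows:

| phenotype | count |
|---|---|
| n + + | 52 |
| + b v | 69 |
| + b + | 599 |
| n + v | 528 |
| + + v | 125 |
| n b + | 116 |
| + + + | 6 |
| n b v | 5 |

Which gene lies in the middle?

The two most frequent reciprocal classes, + b + and n + v, are the parental types, so the F1 was + b + / n + v.
The two rarest classes, + + + and n b v, are the double crossovers. Comparing them with the parentals, only the b allele has switched, so b is the middle locus and the order is v – b – n.

b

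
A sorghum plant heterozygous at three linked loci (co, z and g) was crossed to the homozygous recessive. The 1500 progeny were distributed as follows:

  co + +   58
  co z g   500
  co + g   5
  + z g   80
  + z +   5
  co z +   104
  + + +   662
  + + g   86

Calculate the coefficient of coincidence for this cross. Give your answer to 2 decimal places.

The two most frequent reciprocal classes, co z g and + + +, are the parental types, so the F1 was co z g / + + +.
The two rarest classes, co + g and + z +, are the double crossovers. Comparing them with the parentals, only the z allele has switched, so z is the middle locus and the order is g – z – co.
g–z: (190 + 10)/1500 = 0.1333; z–co: (138 + 10)/1500 = 0.0987.
Expected DCO frequency = 0.1333 × 0.0987 ≈ 0.01316; observed = 10/1500 ≈ 0.00667.
Coefficient of coincidence = 0.00667/0.01316 ≈ 0.51.

0.51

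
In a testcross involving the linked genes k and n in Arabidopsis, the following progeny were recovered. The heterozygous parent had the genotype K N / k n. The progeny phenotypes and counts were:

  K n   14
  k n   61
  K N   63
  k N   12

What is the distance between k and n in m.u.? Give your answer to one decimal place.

The recombinant classes are K n and k N: 14 + 12 = 26.
Recombination frequency = 26/150 = 0.1733 ≈ 17.3%, i.e. 17.3 m.u.

17.3 m.u.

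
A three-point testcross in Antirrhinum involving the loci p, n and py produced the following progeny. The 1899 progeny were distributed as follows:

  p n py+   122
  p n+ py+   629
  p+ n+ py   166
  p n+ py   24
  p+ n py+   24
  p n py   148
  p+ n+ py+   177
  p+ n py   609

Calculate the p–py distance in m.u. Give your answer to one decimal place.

19.6 m.u.

The two most frequent reciprocal classes, p n+ py+ and p+ n py, are the parental types, so the F1 was p n+ py+ / p+ n py.
The two rarest classes, p n+ py and p+ n py+, are the double crossovers. Comparing them with the parentals, only the py allele has switched, so py is the middle locus and the order is p – py – n.
Crossovers in the p–py interval produce the single-crossover classes p+ n+ py+ and p n py (177 + 148 = 325) plus the double crossovers (48).
RF(p–py) = (325 + 48) / 1899 = 373/1899 = 0.1964 → 19.6 m.u.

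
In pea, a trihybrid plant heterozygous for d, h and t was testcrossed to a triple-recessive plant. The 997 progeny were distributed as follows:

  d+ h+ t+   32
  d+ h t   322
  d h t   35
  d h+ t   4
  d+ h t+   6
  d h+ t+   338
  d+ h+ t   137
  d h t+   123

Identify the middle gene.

The two most frequent reciprocal classes, d+ h t and d h+ t+, are the parental types, so the F1 was d+ h t / d h+ t+.
The two rarest classes, d+ h t+ and d h+ t, are the double crossovers. Comparing them with the parentals, only the t allele has switched, so t is the middle locus and the order is d – t – h.

t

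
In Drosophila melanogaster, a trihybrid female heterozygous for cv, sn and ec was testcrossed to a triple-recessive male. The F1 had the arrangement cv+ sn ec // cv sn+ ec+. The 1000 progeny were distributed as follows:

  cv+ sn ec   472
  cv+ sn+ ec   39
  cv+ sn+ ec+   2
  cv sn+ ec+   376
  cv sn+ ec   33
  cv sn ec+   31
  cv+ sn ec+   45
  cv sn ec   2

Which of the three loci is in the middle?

The two rarest classes, cv sn ec and cv+ sn+ ec+, are the double crossovers. Comparing them with the parentals, only the cv allele has switched, so cv is the middle locus and the order is ec – cv – sn.

cv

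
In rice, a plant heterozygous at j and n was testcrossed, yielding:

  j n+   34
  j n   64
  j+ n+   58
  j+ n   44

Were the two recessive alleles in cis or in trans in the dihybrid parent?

cis

The two most frequent classes are j+ n+ (58) and j n (64); these are the parental (non-recombinant) types.
So the F1 carried j+ n+ on one chromosome and j n on the other — the recessive alleles are on the same chromosome (cis / coupling).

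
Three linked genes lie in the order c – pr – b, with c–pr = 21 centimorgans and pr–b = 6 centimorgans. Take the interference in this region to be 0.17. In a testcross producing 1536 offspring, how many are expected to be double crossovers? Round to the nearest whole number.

Map distances give recombination frequencies of 0.210 and 0.060 for the two intervals.
With interference 0.17 (so coincidence = 0.83), expected double-crossover frequency = 0.210 × 0.060 × 0.83 = 0.01046.
Expected number = 0.01046 × 1536 = 16.06 ≈ 16.

16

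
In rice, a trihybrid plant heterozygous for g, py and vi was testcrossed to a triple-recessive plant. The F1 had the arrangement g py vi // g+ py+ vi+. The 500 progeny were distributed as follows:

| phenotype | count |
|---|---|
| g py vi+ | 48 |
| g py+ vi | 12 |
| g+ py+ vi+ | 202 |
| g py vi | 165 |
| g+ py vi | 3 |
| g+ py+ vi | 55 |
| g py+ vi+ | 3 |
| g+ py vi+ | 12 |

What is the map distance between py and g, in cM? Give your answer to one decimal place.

The two rarest classes, g+ py vi and g py+ vi+, are the double crossovers. Comparing them with the parentals, only the g allele has switched, so g is the middle locus and the order is py – g – vi.
Crossovers in the py–g interval produce the single-crossover classes g py+ vi and g+ py vi+ (12 + 12 = 24) plus the double crossovers (6).
RF(py–g) = (24 + 6) / 500 = 30/500 = 0.0600 → 6.0 cM.

6.0 cM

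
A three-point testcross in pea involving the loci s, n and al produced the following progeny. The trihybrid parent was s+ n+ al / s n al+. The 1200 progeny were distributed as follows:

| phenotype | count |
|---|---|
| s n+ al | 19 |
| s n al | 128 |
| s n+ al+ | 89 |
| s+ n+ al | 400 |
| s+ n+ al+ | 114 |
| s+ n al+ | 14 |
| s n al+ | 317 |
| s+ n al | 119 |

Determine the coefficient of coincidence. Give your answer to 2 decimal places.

0.60

The two rarest classes, s n+ al and s+ n al+, are the double crossovers. Comparing them with the parentals, only the s allele has switched, so s is the middle locus and the order is n – s – al.
n–s: (208 + 33)/1200 = 0.2008; s–al: (242 + 33)/1200 = 0.2292.
Expected DCO frequency = 0.2008 × 0.2292 ≈ 0.04602; observed = 33/1200 ≈ 0.02750.
Coefficient of coincidence = 0.02750/0.04602 ≈ 0.60.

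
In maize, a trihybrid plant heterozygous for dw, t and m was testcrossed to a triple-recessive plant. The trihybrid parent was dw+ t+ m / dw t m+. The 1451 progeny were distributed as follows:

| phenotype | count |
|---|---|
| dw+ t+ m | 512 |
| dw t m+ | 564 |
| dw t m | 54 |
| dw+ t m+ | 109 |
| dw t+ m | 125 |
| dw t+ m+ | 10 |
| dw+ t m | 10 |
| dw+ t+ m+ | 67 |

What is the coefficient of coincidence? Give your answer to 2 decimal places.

The two rarest classes, dw+ t m and dw t+ m+, are the double crossovers. Comparing them with the parentals, only the t allele has switched, so t is the middle locus and the order is dw – t – m.
dw–t: (234 + 20)/1451 = 0.1751; t–m: (121 + 20)/1451 = 0.0972.
Expected DCO frequency = 0.1751 × 0.0972 ≈ 0.01702; observed = 20/1451 ≈ 0.01378.
Coefficient of coincidence = 0.01378/0.01702 ≈ 0.81.

0.81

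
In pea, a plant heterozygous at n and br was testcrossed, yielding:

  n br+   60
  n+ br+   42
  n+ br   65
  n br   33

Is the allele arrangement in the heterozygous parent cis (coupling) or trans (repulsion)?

trans

The two most frequent classes are n+ br (65) and n br+ (60); these are the parental (non-recombinant) types.
So the F1 carried n+ br on one chromosome and n br+ on the other — the recessive alleles are on opposite chromosomes (trans / repulsion).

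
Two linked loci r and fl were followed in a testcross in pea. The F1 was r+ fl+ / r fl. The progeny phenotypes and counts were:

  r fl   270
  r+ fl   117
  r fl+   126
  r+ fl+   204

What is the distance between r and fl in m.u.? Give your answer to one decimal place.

The recombinant classes are r+ fl and r fl+: 117 + 126 = 243.
Recombination frequency = 243/717 = 0.3389 ≈ 33.9%, i.e. 33.9 m.u.

33.9 m.u.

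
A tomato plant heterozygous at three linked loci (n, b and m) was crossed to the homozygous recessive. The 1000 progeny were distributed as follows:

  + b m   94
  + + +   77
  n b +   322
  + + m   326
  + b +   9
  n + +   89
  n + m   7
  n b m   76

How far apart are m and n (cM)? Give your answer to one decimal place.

16.9 cM

The two most frequent reciprocal classes, + + m and n b +, are the parental types, so the F1 was + + m / n b +.
The two rarest classes, n + m and + b +, are the double crossovers. Comparing them with the parentals, only the n allele has switched, so n is the middle locus and the order is m – n – b.
Crossovers in the m–n interval produce the single-crossover classes + + + and n b m (77 + 76 = 153) plus the double crossovers (16).
RF(m–n) = (153 + 16) / 1000 = 169/1000 = 0.1690 → 16.9 cM.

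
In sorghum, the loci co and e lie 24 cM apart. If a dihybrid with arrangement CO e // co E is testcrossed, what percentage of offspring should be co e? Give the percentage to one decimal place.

12.0%

A map distance of 24 cM corresponds to a recombination frequency of 0.240.
The F1 is CO e / co E, so co e is a recombinant gamete class with expected frequency r/2 = 0.240/2 = 0.1200.
That is 0.1200 = 12.0% of the progeny.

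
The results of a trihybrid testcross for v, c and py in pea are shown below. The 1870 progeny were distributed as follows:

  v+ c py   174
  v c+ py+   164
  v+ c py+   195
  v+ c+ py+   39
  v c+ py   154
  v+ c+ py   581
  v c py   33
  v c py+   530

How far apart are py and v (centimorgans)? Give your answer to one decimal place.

22.5 centimorgans

The two most frequent reciprocal classes, v+ c+ py and v c py+, are the parental types, so the F1 was v+ c+ py / v c py+.
The two rarest classes, v+ c+ py+ and v c py, are the double crossovers. Comparing them with the parentals, only the py allele has switched, so py is the middle locus and the order is c – py – v.
Crossovers in the py–v interval produce the single-crossover classes v c+ py and v+ c py+ (154 + 195 = 349) plus the double crossovers (72).
RF(py–v) = (349 + 72) / 1870 = 421/1870 = 0.2251 → 22.5 centimorgans.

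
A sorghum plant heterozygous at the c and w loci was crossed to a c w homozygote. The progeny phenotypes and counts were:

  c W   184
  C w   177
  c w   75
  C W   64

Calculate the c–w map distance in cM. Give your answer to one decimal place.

The two most frequent classes, C w (177) and c W (184), are the parental types, so the F1 was C w / c W.
The recombinant classes are C W and c w: 64 + 75 = 139.
Recombination frequency = 139/500 = 0.2780 ≈ 27.8%, i.e. 27.8 cM.

27.8 cM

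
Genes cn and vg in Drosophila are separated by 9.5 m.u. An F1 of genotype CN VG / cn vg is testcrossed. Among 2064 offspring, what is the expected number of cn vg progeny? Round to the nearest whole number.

934

A map distance of 9.5 m.u. corresponds to a recombination frequency of 0.095.
The F1 is CN VG / cn vg, so cn vg is a parental gamete class with expected frequency (1 − r)/2 = 0.905/2 = 0.4525.
Expected number = 0.4525 × 2064 = 933.96 ≈ 934.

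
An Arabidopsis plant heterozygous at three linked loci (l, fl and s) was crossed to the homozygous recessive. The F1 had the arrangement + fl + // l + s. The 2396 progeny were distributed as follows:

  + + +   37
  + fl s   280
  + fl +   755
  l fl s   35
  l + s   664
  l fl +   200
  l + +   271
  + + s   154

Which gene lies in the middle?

The two rarest classes, + + + and l fl s, are the double crossovers. Comparing them with the parentals, only the fl allele has switched, so fl is the middle locus and the order is l – fl – s.

fl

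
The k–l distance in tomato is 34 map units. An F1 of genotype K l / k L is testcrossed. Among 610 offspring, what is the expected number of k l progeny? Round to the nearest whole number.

104

A map distance of 34 map units corresponds to a recombination frequency of 0.340.
The F1 is K l / k L, so k l is a recombinant gamete class with expected frequency r/2 = 0.340/2 = 0.1700.
Expected number = 0.1700 × 610 = 103.70 ≈ 104.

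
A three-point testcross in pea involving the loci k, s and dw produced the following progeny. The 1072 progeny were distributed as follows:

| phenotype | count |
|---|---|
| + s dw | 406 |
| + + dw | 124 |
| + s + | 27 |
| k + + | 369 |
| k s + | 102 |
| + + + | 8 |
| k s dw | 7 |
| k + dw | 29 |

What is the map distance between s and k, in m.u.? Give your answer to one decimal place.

22.5 m.u.

The two most frequent reciprocal classes, + s dw and k + +, are the parental types, so the F1 was + s dw / k + +.
The two rarest classes, k s dw and + + +, are the double crossovers. Comparing them with the parentals, only the k allele has switched, so k is the middle locus and the order is s – k – dw.
Crossovers in the s–k interval produce the single-crossover classes + + dw and k s + (124 + 102 = 226) plus the double crossovers (15).
RF(s–k) = (226 + 15) / 1072 = 241/1072 = 0.2248 → 22.5 m.u.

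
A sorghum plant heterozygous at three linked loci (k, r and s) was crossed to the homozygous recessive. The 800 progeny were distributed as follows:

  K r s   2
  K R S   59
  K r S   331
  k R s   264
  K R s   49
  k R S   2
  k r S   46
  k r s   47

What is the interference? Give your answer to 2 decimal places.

0.71

The two most frequent reciprocal classes, k R s and K r S, are the parental types, so the F1 was k R s / K r S.
The two rarest classes, k R S and K r s, are the double crossovers. Comparing them with the parentals, only the s allele has switched, so s is the middle locus and the order is r – s – k.
r–s: (106 + 4)/800 = 0.1375; s–k: (95 + 4)/800 = 0.1237.
Expected DCO frequency = 0.1375 × 0.1237 ≈ 0.01701; observed = 4/800 ≈ 0.00500.
Coefficient of coincidence = 0.00500/0.01701 ≈ 0.29; interference = 1 − 0.29 = 0.71.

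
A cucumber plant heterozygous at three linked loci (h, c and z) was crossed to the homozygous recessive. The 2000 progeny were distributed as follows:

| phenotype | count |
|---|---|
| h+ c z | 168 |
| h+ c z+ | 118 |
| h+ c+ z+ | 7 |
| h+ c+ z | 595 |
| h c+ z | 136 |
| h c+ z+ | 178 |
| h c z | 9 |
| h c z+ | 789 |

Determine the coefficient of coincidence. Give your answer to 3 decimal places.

0.327

The two most frequent reciprocal classes, h+ c+ z and h c z+, are the parental types, so the F1 was h+ c+ z / h c z+.
The two rarest classes, h+ c+ z+ and h c z, are the double crossovers. Comparing them with the parentals, only the z allele has switched, so z is the middle locus and the order is c – z – h.
c–z: (346 + 16)/2000 = 0.1810; z–h: (254 + 16)/2000 = 0.1350.
Expected DCO frequency = 0.1810 × 0.1350 ≈ 0.02444; observed = 16/2000 ≈ 0.00800.
Coefficient of coincidence = 0.00800/0.02444 ≈ 0.327.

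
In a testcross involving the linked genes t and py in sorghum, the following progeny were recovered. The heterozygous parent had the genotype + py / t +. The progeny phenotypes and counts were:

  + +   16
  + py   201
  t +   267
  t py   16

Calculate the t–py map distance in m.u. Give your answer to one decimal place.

The recombinant classes are + + and t py: 16 + 16 = 32.
Recombination frequency = 32/500 = 0.0640 ≈ 6.4%, i.e. 6.4 m.u.

6.4 m.u.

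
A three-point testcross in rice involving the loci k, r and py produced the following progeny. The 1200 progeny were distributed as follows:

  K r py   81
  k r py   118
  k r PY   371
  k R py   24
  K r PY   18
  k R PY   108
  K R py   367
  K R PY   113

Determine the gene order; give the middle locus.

k

The two most frequent reciprocal classes, k r PY and K R py, are the parental types, so the F1 was k r PY / K R py.
The two rarest classes, K r PY and k R py, are the double crossovers. Comparing them with the parentals, only the k allele has switched, so k is the middle locus and the order is py – k – r.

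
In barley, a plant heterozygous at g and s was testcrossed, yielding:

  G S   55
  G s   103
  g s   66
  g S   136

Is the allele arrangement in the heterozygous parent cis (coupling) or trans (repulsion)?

The two most frequent classes are G s (103) and g S (136); these are the parental (non-recombinant) types.
So the F1 carried G s on one chromosome and g S on the other — the recessive alleles are on opposite chromosomes (trans / repulsion).

trans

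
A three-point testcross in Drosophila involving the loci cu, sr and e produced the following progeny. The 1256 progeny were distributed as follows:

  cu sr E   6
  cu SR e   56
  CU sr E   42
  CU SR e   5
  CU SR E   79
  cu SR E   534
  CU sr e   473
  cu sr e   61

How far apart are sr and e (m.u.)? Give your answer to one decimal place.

8.7 m.u.

The two most frequent reciprocal classes, cu SR E and CU sr e, are the parental types, so the F1 was cu SR E / CU sr e.
The two rarest classes, cu sr E and CU SR e, are the double crossovers. Comparing them with the parentals, only the sr allele has switched, so sr is the middle locus and the order is cu – sr – e.
Crossovers in the sr–e interval produce the single-crossover classes cu SR e and CU sr E (56 + 42 = 98) plus the double crossovers (11).
RF(sr–e) = (98 + 11) / 1256 = 109/1256 = 0.0868 → 8.7 m.u.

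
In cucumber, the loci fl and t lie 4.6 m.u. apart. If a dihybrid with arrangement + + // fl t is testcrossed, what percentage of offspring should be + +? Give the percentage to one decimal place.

47.7%

A map distance of 4.6 m.u. corresponds to a recombination frequency of 0.046.
The F1 is + + / fl t, so + + is a parental gamete class with expected frequency (1 − r)/2 = 0.954/2 = 0.4770.
That is 0.4770 = 47.7% of the progeny.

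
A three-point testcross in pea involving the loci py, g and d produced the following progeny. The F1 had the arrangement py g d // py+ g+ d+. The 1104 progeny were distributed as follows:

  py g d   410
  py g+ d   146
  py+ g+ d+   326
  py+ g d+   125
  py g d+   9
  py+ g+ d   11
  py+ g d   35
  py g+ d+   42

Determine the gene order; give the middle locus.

d

The two rarest classes, py g d+ and py+ g+ d, are the double crossovers. Comparing them with the parentals, only the d allele has switched, so d is the middle locus and the order is g – d – py.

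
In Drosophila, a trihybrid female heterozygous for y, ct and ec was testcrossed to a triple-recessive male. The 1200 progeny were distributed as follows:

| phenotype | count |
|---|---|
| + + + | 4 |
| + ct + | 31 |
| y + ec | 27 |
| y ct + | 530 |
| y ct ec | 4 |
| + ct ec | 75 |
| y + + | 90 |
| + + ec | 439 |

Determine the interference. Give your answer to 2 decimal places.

The two most frequent reciprocal classes, y ct + and + + ec, are the parental types, so the F1 was y ct + / + + ec.
The two rarest classes, y ct ec and + + +, are the double crossovers. Comparing them with the parentals, only the ec allele has switched, so ec is the middle locus and the order is y – ec – ct.
y–ec: (58 + 8)/1200 = 0.0550; ec–ct: (165 + 8)/1200 = 0.1442.
Expected DCO frequency = 0.0550 × 0.1442 ≈ 0.00793; observed = 8/1200 ≈ 0.00667.
Coefficient of coincidence = 0.00667/0.00793 ≈ 0.84; interference = 1 − 0.84 = 0.16.

0.16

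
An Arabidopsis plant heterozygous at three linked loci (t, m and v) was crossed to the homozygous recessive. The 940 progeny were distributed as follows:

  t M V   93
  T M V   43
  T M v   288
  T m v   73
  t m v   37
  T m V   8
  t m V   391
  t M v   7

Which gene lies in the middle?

t

The two most frequent reciprocal classes, t m V and T M v, are the parental types, so the F1 was t m V / T M v.
The two rarest classes, T m V and t M v, are the double crossovers. Comparing them with the parentals, only the t allele has switched, so t is the middle locus and the order is m – t – v.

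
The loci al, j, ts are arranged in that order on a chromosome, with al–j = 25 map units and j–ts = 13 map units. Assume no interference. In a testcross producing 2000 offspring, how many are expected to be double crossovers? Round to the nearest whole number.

65

Map distances give recombination frequencies of 0.250 and 0.130 for the two intervals.
With no interference, expected double-crossover frequency = 0.250 × 0.130 = 0.03250.
Expected number = 0.03250 × 2000 = 65.00 ≈ 65.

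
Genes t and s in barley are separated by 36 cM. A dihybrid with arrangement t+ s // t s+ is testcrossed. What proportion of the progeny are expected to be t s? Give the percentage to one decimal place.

18.0%

A map distance of 36 cM corresponds to a recombination frequency of 0.360.
The F1 is t+ s / t s+, so t s is a recombinant gamete class with expected frequency r/2 = 0.360/2 = 0.1800.
That is 0.1800 = 18.0% of the progeny.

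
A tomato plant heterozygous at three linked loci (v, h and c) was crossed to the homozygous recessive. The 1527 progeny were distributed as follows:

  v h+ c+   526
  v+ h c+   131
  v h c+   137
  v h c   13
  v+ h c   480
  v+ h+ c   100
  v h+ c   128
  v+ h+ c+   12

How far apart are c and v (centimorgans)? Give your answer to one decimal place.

The two most frequent reciprocal classes, v h+ c+ and v+ h c, are the parental types, so the F1 was v h+ c+ / v+ h c.
The two rarest classes, v+ h+ c+ and v h c, are the double crossovers. Comparing them with the parentals, only the v allele has switched, so v is the middle locus and the order is c – v – h.
Crossovers in the c–v interval produce the single-crossover classes v h+ c and v+ h c+ (128 + 131 = 259) plus the double crossovers (25).
RF(c–v) = (259 + 25) / 1527 = 284/1527 = 0.1860 → 18.6 centimorgans.

18.6 centimorgans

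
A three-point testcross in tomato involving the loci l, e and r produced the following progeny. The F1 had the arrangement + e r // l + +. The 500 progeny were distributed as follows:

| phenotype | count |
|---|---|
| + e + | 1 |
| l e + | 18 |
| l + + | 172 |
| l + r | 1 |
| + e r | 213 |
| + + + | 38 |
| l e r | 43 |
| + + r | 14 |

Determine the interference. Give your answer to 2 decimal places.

The two rarest classes, + e + and l + r, are the double crossovers. Comparing them with the parentals, only the r allele has switched, so r is the middle locus and the order is e – r – l.
e–r: (32 + 2)/500 = 0.0680; r–l: (81 + 2)/500 = 0.1660.
Expected DCO frequency = 0.0680 × 0.1660 ≈ 0.01129; observed = 2/500 ≈ 0.00400.
Coefficient of coincidence = 0.00400/0.01129 ≈ 0.35; interference = 1 − 0.35 = 0.65.

0.65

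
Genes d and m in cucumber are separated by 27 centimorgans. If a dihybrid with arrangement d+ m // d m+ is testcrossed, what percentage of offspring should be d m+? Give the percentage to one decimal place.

A map distance of 27 centimorgans corresponds to a recombination frequency of 0.270.
The F1 is d+ m / d m+, so d m+ is a parental gamete class with expected frequency (1 − r)/2 = 0.730/2 = 0.3650.
That is 0.3650 = 36.5% of the progeny.

36.5%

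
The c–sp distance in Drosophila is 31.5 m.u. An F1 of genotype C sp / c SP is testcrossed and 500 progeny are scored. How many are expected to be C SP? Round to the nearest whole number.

79

A map distance of 31.5 m.u. corresponds to a recombination frequency of 0.315.
The F1 is C sp / c SP, so C SP is a recombinant gamete class with expected frequency r/2 = 0.315/2 = 0.1575.
Expected number = 0.1575 × 500 = 78.75 ≈ 79.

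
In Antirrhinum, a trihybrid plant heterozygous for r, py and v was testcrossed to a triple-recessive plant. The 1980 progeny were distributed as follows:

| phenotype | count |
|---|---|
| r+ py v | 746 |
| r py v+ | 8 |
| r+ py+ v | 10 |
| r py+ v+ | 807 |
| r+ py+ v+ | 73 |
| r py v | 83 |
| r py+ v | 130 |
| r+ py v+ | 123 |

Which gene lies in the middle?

py

The two most frequent reciprocal classes, r py+ v+ and r+ py v, are the parental types, so the F1 was r py+ v+ / r+ py v.
The two rarest classes, r py v+ and r+ py+ v, are the double crossovers. Comparing them with the parentals, only the py allele has switched, so py is the middle locus and the order is r – py – v.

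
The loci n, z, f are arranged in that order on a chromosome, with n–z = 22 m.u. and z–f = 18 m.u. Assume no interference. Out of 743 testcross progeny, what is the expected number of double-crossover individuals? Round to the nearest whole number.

29

Map distances give recombination frequencies of 0.220 and 0.180 for the two intervals.
With no interference, expected double-crossover frequency = 0.220 × 0.180 = 0.03960.
Expected number = 0.03960 × 743 = 29.42 ≈ 29.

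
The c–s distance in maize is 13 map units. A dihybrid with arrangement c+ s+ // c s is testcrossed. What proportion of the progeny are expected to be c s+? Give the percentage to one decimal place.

A map distance of 13 map units corresponds to a recombination frequency of 0.130.
The F1 is c+ s+ / c s, so c s+ is a recombinant gamete class with expected frequency r/2 = 0.130/2 = 0.0650.
That is 0.0650 = 6.5% of the progeny.

6.5%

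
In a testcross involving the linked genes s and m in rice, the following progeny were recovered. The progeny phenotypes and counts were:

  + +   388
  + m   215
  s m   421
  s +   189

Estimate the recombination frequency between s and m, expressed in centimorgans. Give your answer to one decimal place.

33.3 centimorgans

The two most frequent classes, + + (388) and s m (421), are the parental types, so the F1 was + + / s m.
The recombinant classes are + m and s +: 215 + 189 = 404.
Recombination frequency = 404/1213 = 0.3331 ≈ 33.3%, i.e. 33.3 centimorgans.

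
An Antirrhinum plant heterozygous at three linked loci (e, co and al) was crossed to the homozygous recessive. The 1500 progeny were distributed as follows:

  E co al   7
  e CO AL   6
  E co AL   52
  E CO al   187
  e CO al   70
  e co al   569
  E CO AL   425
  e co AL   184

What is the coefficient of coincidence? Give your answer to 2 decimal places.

0.38

The two most frequent reciprocal classes, E CO AL and e co al, are the parental types, so the F1 was E CO AL / e co al.
The two rarest classes, e CO AL and E co al, are the double crossovers. Comparing them with the parentals, only the e allele has switched, so e is the middle locus and the order is co – e – al.
co–e: (122 + 13)/1500 = 0.0900; e–al: (371 + 13)/1500 = 0.2560.
Expected DCO frequency = 0.0900 × 0.2560 ≈ 0.02304; observed = 13/1500 ≈ 0.00867.
Coefficient of coincidence = 0.00867/0.02304 ≈ 0.38.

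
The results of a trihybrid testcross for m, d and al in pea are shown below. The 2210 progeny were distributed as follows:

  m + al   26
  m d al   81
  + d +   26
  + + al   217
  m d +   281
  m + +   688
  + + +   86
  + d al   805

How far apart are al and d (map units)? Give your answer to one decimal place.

The two most frequent reciprocal classes, m + + and + d al, are the parental types, so the F1 was m + + / + d al.
The two rarest classes, m + al and + d +, are the double crossovers. Comparing them with the parentals, only the al allele has switched, so al is the middle locus and the order is m – al – d.
Crossovers in the al–d interval produce the single-crossover classes m d + and + + al (281 + 217 = 498) plus the double crossovers (52).
RF(al–d) = (498 + 52) / 2210 = 550/2210 = 0.2489 → 24.9 map units.

24.9 map units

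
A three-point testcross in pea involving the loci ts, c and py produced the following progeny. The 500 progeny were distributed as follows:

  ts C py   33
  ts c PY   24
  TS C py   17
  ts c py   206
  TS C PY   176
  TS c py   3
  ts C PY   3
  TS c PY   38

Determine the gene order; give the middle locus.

ts

The two most frequent reciprocal classes, ts c py and TS C PY, are the parental types, so the F1 was ts c py / TS C PY.
The two rarest classes, TS c py and ts C PY, are the double crossovers. Comparing them with the parentals, only the ts allele has switched, so ts is the middle locus and the order is c – ts – py.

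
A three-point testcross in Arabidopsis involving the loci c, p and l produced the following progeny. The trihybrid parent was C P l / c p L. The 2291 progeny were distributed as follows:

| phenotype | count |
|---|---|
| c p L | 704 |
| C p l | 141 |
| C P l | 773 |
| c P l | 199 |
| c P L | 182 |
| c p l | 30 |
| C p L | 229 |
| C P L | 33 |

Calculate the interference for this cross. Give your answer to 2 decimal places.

0.24

The two rarest classes, C P L and c p l, are the double crossovers. Comparing them with the parentals, only the l allele has switched, so l is the middle locus and the order is p – l – c.
p–l: (323 + 63)/2291 = 0.1685; l–c: (428 + 63)/2291 = 0.2143.
Expected DCO frequency = 0.1685 × 0.2143 ≈ 0.03611; observed = 63/2291 ≈ 0.02750.
Coefficient of coincidence = 0.02750/0.03611 ≈ 0.76; interference = 1 − 0.76 = 0.24.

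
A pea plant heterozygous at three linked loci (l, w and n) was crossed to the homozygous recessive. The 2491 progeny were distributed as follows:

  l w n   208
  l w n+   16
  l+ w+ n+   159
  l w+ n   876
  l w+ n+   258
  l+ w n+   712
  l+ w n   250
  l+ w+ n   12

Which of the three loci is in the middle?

The two most frequent reciprocal classes, l w+ n and l+ w n+, are the parental types, so the F1 was l w+ n / l+ w n+.
The two rarest classes, l+ w+ n and l w n+, are the double crossovers. Comparing them with the parentals, only the l allele has switched, so l is the middle locus and the order is w – l – n.

l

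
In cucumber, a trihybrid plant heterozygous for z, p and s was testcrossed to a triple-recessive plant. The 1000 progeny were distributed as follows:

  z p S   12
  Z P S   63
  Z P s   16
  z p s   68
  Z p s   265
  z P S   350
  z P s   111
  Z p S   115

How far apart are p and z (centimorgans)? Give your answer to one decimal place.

15.9 centimorgans

The two most frequent reciprocal classes, z P S and Z p s, are the parental types, so the F1 was z P S / Z p s.
The two rarest classes, z p S and Z P s, are the double crossovers. Comparing them with the parentals, only the p allele has switched, so p is the middle locus and the order is z – p – s.
Crossovers in the z–p interval produce the single-crossover classes Z P S and z p s (63 + 68 = 131) plus the double crossovers (28).
RF(z–p) = (131 + 28) / 1000 = 159/1000 = 0.1590 → 15.9 centimorgans.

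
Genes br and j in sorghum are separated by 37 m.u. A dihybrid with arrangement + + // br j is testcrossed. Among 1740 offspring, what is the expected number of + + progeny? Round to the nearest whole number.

548

A map distance of 37 m.u. corresponds to a recombination frequency of 0.370.
The F1 is + + / br j, so + + is a parental gamete class with expected frequency (1 − r)/2 = 0.630/2 = 0.3150.
Expected number = 0.3150 × 1740 = 548.10 ≈ 548.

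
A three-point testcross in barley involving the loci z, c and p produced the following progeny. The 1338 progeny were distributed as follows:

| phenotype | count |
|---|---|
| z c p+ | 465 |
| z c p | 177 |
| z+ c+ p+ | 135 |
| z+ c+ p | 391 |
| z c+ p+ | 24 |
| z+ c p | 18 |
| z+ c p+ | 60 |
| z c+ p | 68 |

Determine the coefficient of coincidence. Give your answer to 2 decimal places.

The two most frequent reciprocal classes, z+ c+ p and z c p+, are the parental types, so the F1 was z+ c+ p / z c p+.
The two rarest classes, z+ c p and z c+ p+, are the double crossovers. Comparing them with the parentals, only the c allele has switched, so c is the middle locus and the order is z – c – p.
z–c: (128 + 42)/1338 = 0.1271; c–p: (312 + 42)/1338 = 0.2646.
Expected DCO frequency = 0.1271 × 0.2646 ≈ 0.03363; observed = 42/1338 ≈ 0.03139.
Coefficient of coincidence = 0.03139/0.03363 ≈ 0.93.

0.93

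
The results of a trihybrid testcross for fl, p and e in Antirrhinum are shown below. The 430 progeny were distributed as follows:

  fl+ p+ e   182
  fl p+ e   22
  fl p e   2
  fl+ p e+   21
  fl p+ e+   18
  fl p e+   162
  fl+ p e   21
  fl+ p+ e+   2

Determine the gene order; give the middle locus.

The two most frequent reciprocal classes, fl p e+ and fl+ p+ e, are the parental types, so the F1 was fl p e+ / fl+ p+ e.
The two rarest classes, fl p e and fl+ p+ e+, are the double crossovers. Comparing them with the parentals, only the e allele has switched, so e is the middle locus and the order is fl – e – p.

e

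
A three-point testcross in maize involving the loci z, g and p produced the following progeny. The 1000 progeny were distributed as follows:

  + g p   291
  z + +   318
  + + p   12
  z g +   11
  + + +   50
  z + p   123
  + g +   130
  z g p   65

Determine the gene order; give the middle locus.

g

The two most frequent reciprocal classes, + g p and z + +, are the parental types, so the F1 was + g p / z + +.
The two rarest classes, + + p and z g +, are the double crossovers. Comparing them with the parentals, only the g allele has switched, so g is the middle locus and the order is z – g – p.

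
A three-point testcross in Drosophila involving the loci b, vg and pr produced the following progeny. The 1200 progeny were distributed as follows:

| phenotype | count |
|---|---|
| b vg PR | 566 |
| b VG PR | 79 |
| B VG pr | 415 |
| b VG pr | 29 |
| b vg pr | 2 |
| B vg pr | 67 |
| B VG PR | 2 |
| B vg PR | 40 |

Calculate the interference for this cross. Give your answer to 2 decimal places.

0.56

The two most frequent reciprocal classes, B VG pr and b vg PR, are the parental types, so the F1 was B VG pr / b vg PR.
The two rarest classes, B VG PR and b vg pr, are the double crossovers. Comparing them with the parentals, only the pr allele has switched, so pr is the middle locus and the order is b – pr – vg.
b–pr: (69 + 4)/1200 = 0.0608; pr–vg: (146 + 4)/1200 = 0.1250.
Expected DCO frequency = 0.0608 × 0.1250 ≈ 0.00760; observed = 4/1200 ≈ 0.00333.
Coefficient of coincidence = 0.00333/0.00760 ≈ 0.44; interference = 1 − 0.44 = 0.56.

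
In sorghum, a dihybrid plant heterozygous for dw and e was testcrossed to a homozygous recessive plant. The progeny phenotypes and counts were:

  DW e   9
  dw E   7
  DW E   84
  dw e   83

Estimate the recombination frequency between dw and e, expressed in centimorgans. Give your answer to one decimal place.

8.7 centimorgans

The two most frequent classes, DW E (84) and dw e (83), are the parental types, so the F1 was DW E / dw e.
The recombinant classes are DW e and dw E: 9 + 7 = 16.
Recombination frequency = 16/183 = 0.0874 ≈ 8.7%, i.e. 8.7 centimorgans.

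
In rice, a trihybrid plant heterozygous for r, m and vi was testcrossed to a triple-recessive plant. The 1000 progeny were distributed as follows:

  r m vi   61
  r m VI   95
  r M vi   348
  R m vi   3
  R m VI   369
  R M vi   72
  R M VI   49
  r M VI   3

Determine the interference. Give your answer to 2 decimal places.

0.70

The two most frequent reciprocal classes, r M vi and R m VI, are the parental types, so the F1 was r M vi / R m VI.
The two rarest classes, r M VI and R m vi, are the double crossovers. Comparing them with the parentals, only the vi allele has switched, so vi is the middle locus and the order is m – vi – r.
m–vi: (110 + 6)/1000 = 0.1160; vi–r: (167 + 6)/1000 = 0.1730.
Expected DCO frequency = 0.1160 × 0.1730 ≈ 0.02007; observed = 6/1000 ≈ 0.00600.
Coefficient of coincidence = 0.00600/0.02007 ≈ 0.30; interference = 1 − 0.30 = 0.70.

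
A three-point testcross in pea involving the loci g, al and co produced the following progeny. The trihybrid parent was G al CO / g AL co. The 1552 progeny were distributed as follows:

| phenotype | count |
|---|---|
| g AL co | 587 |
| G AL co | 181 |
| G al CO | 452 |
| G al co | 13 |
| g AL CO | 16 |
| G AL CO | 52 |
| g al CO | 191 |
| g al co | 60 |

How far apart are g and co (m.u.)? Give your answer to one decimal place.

25.8 m.u.

The two rarest classes, G al co and g AL CO, are the double crossovers. Comparing them with the parentals, only the co allele has switched, so co is the middle locus and the order is al – co – g.
Crossovers in the co–g interval produce the single-crossover classes g al CO and G AL co (191 + 181 = 372) plus the double crossovers (29).
RF(co–g) = (372 + 29) / 1552 = 401/1552 = 0.2584 → 25.8 m.u.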